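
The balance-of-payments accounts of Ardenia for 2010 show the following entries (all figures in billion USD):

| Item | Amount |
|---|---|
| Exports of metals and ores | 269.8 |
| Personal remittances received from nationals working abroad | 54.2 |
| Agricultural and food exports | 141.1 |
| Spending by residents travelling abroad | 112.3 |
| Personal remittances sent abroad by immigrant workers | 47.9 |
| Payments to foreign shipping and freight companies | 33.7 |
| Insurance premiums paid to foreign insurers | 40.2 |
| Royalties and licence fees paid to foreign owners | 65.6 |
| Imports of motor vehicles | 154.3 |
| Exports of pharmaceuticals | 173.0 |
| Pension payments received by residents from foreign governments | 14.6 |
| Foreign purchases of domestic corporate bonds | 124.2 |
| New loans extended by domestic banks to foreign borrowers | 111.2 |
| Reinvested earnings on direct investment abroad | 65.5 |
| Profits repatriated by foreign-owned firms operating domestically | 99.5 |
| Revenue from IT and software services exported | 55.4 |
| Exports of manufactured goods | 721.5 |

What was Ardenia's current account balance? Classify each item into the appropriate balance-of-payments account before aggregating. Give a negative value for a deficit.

941.6

Goods: 269.8 + 173.0 + 721.5 - 154.3 + 141.1 = 1151.1
Services: -33.7 - 65.6 + 55.4 - 112.3 - 40.2 = -196.4
Primary income: 65.5 - 99.5 = -34.0
Secondary income: 54.2 - 47.9 + 14.6 = 20.9
Current account = 1151.1 + (-196.4) + (-34.0) + 20.9 = 941.6
(Excluded from the current account — financial account: foreign purchases of domestic corporate bonds 124.2, new loans extended by domestic banks to foreign borrowers 111.2.)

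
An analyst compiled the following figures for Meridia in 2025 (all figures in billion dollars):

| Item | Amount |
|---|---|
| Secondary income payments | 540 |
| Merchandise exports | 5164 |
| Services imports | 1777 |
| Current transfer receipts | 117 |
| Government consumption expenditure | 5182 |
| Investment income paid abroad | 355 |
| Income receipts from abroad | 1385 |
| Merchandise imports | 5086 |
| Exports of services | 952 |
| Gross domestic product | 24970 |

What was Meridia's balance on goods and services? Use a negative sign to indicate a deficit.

-747

Goods balance = 5164 - 5086 = 78
Services balance = 952 - 1777 = -825
Trade balance (goods + services) = 78 + (-825) = -747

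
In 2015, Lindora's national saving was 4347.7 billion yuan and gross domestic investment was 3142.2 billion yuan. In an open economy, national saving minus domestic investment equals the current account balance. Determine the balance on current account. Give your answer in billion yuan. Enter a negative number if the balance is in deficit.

1205.5

CA = S - I = 4347.7 - 3142.2 = 1205.5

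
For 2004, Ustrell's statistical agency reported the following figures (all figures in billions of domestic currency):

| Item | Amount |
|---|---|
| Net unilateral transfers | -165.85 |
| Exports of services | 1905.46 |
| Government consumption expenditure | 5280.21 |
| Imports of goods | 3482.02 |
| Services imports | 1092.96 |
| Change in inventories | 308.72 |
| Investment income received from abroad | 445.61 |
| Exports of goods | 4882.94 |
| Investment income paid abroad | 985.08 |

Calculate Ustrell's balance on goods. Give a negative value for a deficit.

1400.92

Goods balance = 4882.94 - 3482.02 = 1400.92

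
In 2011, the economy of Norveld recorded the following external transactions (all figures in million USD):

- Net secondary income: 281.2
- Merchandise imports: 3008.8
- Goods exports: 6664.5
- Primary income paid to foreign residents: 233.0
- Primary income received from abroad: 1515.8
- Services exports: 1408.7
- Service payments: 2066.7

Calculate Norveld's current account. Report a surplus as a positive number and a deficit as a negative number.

Goods balance = 6664.5 - 3008.8 = 3655.7
Services balance = 1408.7 - 2066.7 = -658.0
Trade balance (goods + services) = 3655.7 + (-658.0) = 2997.7
Net primary income = 1515.8 - 233.0 = 1282.8
Net secondary income = 281.2
Current account = 2997.7 + 1282.8 + 281.2 = 4561.7

4561.7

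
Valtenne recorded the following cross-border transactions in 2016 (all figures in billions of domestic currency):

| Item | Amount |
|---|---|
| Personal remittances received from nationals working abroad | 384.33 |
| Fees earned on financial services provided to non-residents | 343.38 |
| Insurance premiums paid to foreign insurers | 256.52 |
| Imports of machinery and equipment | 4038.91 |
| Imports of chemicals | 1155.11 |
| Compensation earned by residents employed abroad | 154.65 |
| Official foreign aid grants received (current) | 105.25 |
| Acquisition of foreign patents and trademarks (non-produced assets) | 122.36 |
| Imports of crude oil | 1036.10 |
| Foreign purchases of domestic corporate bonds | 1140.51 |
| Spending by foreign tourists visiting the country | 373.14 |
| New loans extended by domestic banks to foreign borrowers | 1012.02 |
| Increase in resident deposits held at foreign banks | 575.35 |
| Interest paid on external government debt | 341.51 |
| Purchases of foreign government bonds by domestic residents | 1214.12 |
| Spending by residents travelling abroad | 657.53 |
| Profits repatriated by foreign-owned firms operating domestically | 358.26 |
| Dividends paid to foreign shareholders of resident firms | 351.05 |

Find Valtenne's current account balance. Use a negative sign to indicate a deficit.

Goods: -1155.11 - 4038.91 - 1036.10 = -6230.12
Services: 373.14 - 657.53 + 343.38 - 256.52 = -197.53
Primary income: -351.05 + 154.65 - 341.51 - 358.26 = -896.17
Secondary income: 384.33 + 105.25 = 489.58
Current account = (-6230.12) + (-197.53) + (-896.17) + 489.58 = -6834.24
(Excluded from the current account — capital account: acquisition of foreign patents and trademarks (non-produced assets) 122.36; financial account: foreign purchases of domestic corporate bonds 1140.51, new loans extended by domestic banks to foreign borrowers 1012.02, increase in resident deposits held at foreign banks 575.35, purchases of foreign government bonds by domestic residents 1214.12.)

-6834.24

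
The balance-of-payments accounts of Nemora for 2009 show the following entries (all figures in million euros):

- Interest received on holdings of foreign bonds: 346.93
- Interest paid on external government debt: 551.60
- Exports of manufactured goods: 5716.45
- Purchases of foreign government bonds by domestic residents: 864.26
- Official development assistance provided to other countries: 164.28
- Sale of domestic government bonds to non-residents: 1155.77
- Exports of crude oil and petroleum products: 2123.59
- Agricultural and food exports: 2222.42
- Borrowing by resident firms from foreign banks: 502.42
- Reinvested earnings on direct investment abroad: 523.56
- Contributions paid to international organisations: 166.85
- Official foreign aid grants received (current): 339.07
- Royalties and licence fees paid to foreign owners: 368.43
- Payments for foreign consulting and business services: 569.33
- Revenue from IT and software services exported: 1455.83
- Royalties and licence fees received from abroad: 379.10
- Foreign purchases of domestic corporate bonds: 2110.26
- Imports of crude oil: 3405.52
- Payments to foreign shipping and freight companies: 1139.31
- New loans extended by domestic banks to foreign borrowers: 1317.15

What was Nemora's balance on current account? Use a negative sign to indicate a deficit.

Goods: -3405.52 + 2222.42 + 2123.59 + 5716.45 = 6656.94
Services: -368.43 - 569.33 + 379.10 + 1455.83 - 1139.31 = -242.14
Primary income: -551.60 + 523.56 + 346.93 = 318.89
Secondary income: 339.07 - 166.85 - 164.28 = 7.94
Current account = 6656.94 + (-242.14) + 318.89 + 7.94 = 6741.63
(Excluded from the current account — financial account: purchases of foreign government bonds by domestic residents 864.26, sale of domestic government bonds to non-residents 1155.77, borrowing by resident firms from foreign banks 502.42, foreign purchases of domestic corporate bonds 2110.26, new loans extended by domestic banks to foreign borrowers 1317.15.)

6741.63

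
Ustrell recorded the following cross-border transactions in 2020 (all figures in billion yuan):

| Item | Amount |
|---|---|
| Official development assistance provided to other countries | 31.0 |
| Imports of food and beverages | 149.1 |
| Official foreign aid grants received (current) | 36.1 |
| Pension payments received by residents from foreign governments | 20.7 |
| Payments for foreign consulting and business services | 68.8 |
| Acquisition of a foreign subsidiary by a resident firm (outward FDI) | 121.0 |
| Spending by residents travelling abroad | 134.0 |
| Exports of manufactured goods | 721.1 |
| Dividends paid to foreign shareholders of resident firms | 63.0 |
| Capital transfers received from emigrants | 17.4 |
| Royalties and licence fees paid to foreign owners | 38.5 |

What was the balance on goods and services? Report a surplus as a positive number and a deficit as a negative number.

330.7

Goods: -149.1 + 721.1 = 572.0
Services: -38.5 - 134.0 - 68.8 = -241.3
Trade balance = 572.0 + (-241.3) = 330.7
(Excluded from the trade balance — secondary income: official development assistance provided to other countries 31.0, official foreign aid grants received (current) 36.1, pension payments received by residents from foreign governments 20.7; financial account: acquisition of a foreign subsidiary by a resident firm (outward FDI) 121.0; primary income: dividends paid to foreign shareholders of resident firms 63.0; capital account: capital transfers received from emigrants 17.4.)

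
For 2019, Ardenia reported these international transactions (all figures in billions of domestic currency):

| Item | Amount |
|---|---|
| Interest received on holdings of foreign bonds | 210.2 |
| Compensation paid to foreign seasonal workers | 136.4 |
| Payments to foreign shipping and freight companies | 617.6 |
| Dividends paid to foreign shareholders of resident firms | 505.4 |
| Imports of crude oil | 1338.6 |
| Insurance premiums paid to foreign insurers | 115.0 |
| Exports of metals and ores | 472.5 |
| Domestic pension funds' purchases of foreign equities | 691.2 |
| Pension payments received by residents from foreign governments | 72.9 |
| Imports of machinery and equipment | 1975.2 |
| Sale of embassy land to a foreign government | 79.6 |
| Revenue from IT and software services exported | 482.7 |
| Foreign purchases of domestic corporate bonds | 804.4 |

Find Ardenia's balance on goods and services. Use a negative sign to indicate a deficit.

Goods: -1338.6 + 472.5 - 1975.2 = -2841.3
Services: 482.7 - 115.0 - 617.6 = -249.9
Trade balance = -2841.3 + (-249.9) = -3091.2
(Excluded from the trade balance — primary income: interest received on holdings of foreign bonds 210.2, compensation paid to foreign seasonal workers 136.4, dividends paid to foreign shareholders of resident firms 505.4; financial account: domestic pension funds' purchases of foreign equities 691.2, foreign purchases of domestic corporate bonds 804.4; secondary income: pension payments received by residents from foreign governments 72.9; capital account: sale of embassy land to a foreign government 79.6.)

-3091.2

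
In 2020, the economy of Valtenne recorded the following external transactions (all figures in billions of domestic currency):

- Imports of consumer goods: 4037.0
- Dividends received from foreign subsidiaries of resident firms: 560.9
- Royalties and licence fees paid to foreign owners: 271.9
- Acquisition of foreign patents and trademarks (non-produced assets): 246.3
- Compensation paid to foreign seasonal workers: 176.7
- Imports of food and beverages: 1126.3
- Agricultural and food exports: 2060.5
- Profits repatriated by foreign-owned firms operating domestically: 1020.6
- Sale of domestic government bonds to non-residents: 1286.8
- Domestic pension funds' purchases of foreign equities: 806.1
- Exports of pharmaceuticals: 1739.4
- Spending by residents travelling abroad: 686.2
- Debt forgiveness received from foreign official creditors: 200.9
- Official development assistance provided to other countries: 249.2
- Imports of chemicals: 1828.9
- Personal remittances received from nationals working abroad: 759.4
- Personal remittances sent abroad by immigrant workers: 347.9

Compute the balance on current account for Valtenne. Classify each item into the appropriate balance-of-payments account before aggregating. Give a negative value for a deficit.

Goods: 2060.5 - 1126.3 + 1739.4 - 4037.0 - 1828.9 = -3192.3
Services: -271.9 - 686.2 = -958.1
Primary income: -1020.6 + 560.9 - 176.7 = -636.4
Secondary income: 759.4 - 347.9 - 249.2 = 162.3
Current account = (-3192.3) + (-958.1) + (-636.4) + 162.3 = -4624.5
(Excluded from the current account — capital account: acquisition of foreign patents and trademarks (non-produced assets) 246.3, debt forgiveness received from foreign official creditors 200.9; financial account: sale of domestic government bonds to non-residents 1286.8, domestic pension funds' purchases of foreign equities 806.1.)

-4624.5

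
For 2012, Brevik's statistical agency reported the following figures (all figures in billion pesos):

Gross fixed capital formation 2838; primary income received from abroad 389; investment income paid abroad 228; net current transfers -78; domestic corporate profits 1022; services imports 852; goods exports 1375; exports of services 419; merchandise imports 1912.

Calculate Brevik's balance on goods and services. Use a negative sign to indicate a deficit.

Goods balance = 1375 - 1912 = -537
Services balance = 419 - 852 = -433
Trade balance (goods + services) = -537 + (-433) = -970

-970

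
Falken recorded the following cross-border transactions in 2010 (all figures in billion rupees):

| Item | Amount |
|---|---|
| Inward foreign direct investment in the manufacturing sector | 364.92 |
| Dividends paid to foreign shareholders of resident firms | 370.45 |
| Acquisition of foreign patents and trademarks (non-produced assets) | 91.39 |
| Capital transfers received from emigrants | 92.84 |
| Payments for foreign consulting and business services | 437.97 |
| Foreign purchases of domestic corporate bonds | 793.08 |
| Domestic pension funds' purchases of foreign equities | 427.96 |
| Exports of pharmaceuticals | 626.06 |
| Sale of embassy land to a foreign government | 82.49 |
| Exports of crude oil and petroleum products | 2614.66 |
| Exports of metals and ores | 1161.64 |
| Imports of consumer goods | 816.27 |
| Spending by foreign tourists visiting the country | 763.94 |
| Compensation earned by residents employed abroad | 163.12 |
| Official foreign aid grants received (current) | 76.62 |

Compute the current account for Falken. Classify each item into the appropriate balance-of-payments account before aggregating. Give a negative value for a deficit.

Goods: 626.06 + 2614.66 - 816.27 + 1161.64 = 3586.09
Services: -437.97 + 763.94 = 325.97
Primary income: -370.45 + 163.12 = -207.33
Secondary income: 76.62
Current account = 3586.09 + 325.97 + (-207.33) + 76.62 = 3781.35
(Excluded from the current account — financial account: inward foreign direct investment in the manufacturing sector 364.92, foreign purchases of domestic corporate bonds 793.08, domestic pension funds' purchases of foreign equities 427.96; capital account: acquisition of foreign patents and trademarks (non-produced assets) 91.39, capital transfers received from emigrants 92.84, sale of embassy land to a foreign government 82.49.)

3781.35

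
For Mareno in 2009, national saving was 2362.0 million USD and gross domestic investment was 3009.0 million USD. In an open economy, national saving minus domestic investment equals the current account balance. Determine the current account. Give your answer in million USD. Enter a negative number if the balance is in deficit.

CA = S - I = 2362.0 - 3009.0 = -647.0

-647.0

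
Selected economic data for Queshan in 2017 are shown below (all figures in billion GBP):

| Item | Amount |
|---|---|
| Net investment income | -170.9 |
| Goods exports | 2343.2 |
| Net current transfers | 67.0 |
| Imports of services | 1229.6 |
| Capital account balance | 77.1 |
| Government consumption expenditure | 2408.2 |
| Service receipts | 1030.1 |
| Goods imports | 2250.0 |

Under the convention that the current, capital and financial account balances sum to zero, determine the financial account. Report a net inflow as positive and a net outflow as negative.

Goods balance = 2343.2 - 2250.0 = 93.2
Services balance = 1030.1 - 1229.6 = -199.5
Trade balance (goods + services) = 93.2 + (-199.5) = -106.3
Net primary income = -170.9
Net secondary income = 67.0
Current account = -106.3 + (-170.9) + 67.0 = -210.2
Financial account = -(-210.2 + 77.1) = 133.1

133.1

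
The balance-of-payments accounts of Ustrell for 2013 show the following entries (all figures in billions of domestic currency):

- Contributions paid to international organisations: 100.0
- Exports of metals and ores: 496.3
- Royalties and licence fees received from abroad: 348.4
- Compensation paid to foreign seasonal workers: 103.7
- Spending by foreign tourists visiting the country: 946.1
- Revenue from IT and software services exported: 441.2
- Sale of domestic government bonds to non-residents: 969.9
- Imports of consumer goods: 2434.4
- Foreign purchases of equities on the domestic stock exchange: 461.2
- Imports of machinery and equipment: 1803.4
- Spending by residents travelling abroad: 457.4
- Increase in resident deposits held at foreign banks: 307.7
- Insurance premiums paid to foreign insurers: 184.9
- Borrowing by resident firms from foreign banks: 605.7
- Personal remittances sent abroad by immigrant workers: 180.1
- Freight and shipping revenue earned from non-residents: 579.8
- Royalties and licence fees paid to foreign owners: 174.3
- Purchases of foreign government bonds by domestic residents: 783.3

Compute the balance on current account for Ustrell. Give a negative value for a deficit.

Goods: 496.3 - 1803.4 - 2434.4 = -3741.5
Services: 579.8 + 441.2 - 457.4 - 184.9 + 348.4 - 174.3 + 946.1 = 1498.9
Primary income: -103.7
Secondary income: -100.0 - 180.1 = -280.1
Current account = (-3741.5) + 1498.9 + (-103.7) + (-280.1) = -2626.4
(Excluded from the current account — financial account: sale of domestic government bonds to non-residents 969.9, foreign purchases of equities on the domestic stock exchange 461.2, increase in resident deposits held at foreign banks 307.7, borrowing by resident firms from foreign banks 605.7, purchases of foreign government bonds by domestic residents 783.3.)

-2626.4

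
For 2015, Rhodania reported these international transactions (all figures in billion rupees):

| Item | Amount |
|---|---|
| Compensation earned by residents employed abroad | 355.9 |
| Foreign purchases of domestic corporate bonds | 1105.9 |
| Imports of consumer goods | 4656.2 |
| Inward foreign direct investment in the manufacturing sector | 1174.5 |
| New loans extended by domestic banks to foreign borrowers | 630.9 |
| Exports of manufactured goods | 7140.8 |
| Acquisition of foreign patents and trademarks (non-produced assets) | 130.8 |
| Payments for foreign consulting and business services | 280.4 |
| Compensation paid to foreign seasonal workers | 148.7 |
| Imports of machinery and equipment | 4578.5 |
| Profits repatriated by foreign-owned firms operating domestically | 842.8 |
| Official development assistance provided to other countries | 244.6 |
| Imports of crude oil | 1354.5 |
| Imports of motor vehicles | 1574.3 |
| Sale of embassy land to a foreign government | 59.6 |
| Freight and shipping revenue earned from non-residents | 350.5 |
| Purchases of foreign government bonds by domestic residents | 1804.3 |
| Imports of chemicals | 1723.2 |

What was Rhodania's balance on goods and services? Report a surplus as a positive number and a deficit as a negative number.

-6675.8

Goods: -1354.5 - 4578.5 - 1574.3 - 4656.2 - 1723.2 + 7140.8 = -6745.9
Services: -280.4 + 350.5 = 70.1
Trade balance = -6745.9 + 70.1 = -6675.8
(Excluded from the trade balance — primary income: compensation earned by residents employed abroad 355.9, compensation paid to foreign seasonal workers 148.7, profits repatriated by foreign-owned firms operating domestically 842.8; financial account: foreign purchases of domestic corporate bonds 1105.9, inward foreign direct investment in the manufacturing sector 1174.5, new loans extended by domestic banks to foreign borrowers 630.9, purchases of foreign government bonds by domestic residents 1804.3; capital account: acquisition of foreign patents and trademarks (non-produced assets) 130.8, sale of embassy land to a foreign government 59.6; secondary income: official development assistance provided to other countries 244.6.)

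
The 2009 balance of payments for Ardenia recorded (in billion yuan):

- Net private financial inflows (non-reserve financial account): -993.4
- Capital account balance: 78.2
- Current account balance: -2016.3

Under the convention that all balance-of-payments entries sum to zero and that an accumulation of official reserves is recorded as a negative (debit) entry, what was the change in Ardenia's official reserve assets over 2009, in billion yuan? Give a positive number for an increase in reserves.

Official reserve transactions balance = -((-2016.3) + 78.2 + (-993.4)) = 2931.5
An accumulation of reserves is recorded as a debit (negative entry), so the change in the stock of reserves is the negative of that balance.
Change in official reserves = -(2931.5) = -2931.5

-2931.5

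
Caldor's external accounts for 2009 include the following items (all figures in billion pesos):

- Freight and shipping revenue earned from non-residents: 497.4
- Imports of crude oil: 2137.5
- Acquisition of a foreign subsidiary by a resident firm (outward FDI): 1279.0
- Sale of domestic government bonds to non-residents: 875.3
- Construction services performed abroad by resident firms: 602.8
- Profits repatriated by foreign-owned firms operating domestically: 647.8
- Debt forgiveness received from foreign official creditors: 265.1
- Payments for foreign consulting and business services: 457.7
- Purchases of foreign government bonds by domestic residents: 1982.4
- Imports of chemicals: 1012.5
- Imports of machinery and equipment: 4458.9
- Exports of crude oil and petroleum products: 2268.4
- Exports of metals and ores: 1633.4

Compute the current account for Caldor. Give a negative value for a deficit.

Goods: -2137.5 - 1012.5 - 4458.9 + 1633.4 + 2268.4 = -3707.1
Services: -457.7 + 497.4 + 602.8 = 642.5
Primary income: -647.8
Current account = (-3707.1) + 642.5 + (-647.8) = -3712.4
(Excluded from the current account — financial account: acquisition of a foreign subsidiary by a resident firm (outward FDI) 1279.0, sale of domestic government bonds to non-residents 875.3, purchases of foreign government bonds by domestic residents 1982.4; capital account: debt forgiveness received from foreign official creditors 265.1.)

-3712.4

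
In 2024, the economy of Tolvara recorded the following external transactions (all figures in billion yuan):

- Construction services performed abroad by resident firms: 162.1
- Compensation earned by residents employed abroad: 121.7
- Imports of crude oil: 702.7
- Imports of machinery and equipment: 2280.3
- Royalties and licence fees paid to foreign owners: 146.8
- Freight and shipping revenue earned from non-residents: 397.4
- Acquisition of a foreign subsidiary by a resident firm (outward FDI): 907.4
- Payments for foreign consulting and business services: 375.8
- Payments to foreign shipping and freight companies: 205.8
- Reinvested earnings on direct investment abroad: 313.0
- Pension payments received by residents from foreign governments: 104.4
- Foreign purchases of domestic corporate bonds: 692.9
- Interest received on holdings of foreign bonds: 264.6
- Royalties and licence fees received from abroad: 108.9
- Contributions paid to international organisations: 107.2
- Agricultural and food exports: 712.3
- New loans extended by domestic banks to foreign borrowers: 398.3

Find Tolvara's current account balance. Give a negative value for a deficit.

-1634.2

Goods: 712.3 - 2280.3 - 702.7 = -2270.7
Services: -375.8 - 205.8 + 108.9 + 162.1 + 397.4 - 146.8 = -60.0
Primary income: 264.6 + 313.0 + 121.7 = 699.3
Secondary income: -107.2 + 104.4 = -2.8
Current account = (-2270.7) + (-60.0) + 699.3 + (-2.8) = -1634.2
(Excluded from the current account — financial account: acquisition of a foreign subsidiary by a resident firm (outward FDI) 907.4, foreign purchases of domestic corporate bonds 692.9, new loans extended by domestic banks to foreign borrowers 398.3.)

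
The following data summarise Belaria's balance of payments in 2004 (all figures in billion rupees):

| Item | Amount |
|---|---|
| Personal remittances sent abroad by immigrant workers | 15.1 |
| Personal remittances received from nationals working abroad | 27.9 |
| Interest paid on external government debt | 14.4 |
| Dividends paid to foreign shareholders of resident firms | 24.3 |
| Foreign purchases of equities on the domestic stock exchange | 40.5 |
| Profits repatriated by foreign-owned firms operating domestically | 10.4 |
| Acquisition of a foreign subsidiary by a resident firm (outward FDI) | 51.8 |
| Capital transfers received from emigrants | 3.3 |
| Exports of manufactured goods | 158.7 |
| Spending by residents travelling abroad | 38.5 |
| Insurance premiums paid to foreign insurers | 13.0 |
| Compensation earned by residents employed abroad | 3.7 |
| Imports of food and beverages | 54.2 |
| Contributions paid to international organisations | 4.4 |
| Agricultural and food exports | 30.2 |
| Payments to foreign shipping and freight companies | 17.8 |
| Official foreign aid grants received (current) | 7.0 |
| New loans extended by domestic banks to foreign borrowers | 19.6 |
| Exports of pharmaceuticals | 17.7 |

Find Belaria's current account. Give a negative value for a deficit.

53.1

Goods: 158.7 - 54.2 + 30.2 + 17.7 = 152.4
Services: -17.8 - 38.5 - 13.0 = -69.3
Primary income: -10.4 + 3.7 - 24.3 - 14.4 = -45.4
Secondary income: 27.9 + 7.0 - 4.4 - 15.1 = 15.4
Current account = 152.4 + (-69.3) + (-45.4) + 15.4 = 53.1
(Excluded from the current account — financial account: foreign purchases of equities on the domestic stock exchange 40.5, acquisition of a foreign subsidiary by a resident firm (outward FDI) 51.8, new loans extended by domestic banks to foreign borrowers 19.6; capital account: capital transfers received from emigrants 3.3.)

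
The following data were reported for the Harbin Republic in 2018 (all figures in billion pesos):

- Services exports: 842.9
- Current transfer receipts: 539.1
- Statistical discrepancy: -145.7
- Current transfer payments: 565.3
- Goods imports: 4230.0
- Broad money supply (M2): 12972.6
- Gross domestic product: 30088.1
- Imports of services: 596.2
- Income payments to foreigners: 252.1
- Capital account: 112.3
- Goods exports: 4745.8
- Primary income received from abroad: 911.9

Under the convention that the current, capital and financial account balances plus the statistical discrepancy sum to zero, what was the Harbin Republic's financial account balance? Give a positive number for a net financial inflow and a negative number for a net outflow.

Goods balance = 4745.8 - 4230.0 = 515.8
Services balance = 842.9 - 596.2 = 246.7
Trade balance (goods + services) = 515.8 + 246.7 = 762.5
Net primary income = 911.9 - 252.1 = 659.8
Net secondary income = 539.1 - 565.3 = -26.2
Current account = 762.5 + 659.8 + (-26.2) = 1396.1
Financial account = -(1396.1 + 112.3 + (-145.7)) = -1362.7

-1362.7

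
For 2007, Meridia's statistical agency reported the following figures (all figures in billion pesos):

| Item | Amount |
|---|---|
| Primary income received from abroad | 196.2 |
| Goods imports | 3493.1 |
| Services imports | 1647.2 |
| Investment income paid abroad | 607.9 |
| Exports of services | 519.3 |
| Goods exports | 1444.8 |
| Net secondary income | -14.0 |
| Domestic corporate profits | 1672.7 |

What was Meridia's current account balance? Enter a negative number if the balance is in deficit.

-3601.9

Goods balance = 1444.8 - 3493.1 = -2048.3
Services balance = 519.3 - 1647.2 = -1127.9
Trade balance (goods + services) = -2048.3 + (-1127.9) = -3176.2
Net primary income = 196.2 - 607.9 = -411.7
Net secondary income = -14.0
Current account = -3176.2 + (-411.7) + (-14.0) = -3601.9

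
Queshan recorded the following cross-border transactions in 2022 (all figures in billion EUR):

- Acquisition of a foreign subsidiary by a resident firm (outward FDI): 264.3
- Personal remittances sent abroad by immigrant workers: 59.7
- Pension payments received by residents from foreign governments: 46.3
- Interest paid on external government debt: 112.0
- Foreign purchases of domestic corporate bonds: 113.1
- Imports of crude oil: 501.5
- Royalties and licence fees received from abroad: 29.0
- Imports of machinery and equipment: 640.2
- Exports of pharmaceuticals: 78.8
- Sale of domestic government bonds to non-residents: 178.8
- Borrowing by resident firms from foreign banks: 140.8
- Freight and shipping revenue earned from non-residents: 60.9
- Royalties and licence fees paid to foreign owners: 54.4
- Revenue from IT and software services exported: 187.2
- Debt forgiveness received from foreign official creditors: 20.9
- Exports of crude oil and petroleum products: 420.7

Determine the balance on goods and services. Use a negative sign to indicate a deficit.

Goods: 78.8 - 501.5 + 420.7 - 640.2 = -642.2
Services: 60.9 - 54.4 + 29.0 + 187.2 = 222.7
Trade balance = -642.2 + 222.7 = -419.5
(Excluded from the trade balance — financial account: acquisition of a foreign subsidiary by a resident firm (outward FDI) 264.3, foreign purchases of domestic corporate bonds 113.1, sale of domestic government bonds to non-residents 178.8, borrowing by resident firms from foreign banks 140.8; secondary income: personal remittances sent abroad by immigrant workers 59.7, pension payments received by residents from foreign governments 46.3; primary income: interest paid on external government debt 112.0; capital account: debt forgiveness received from foreign official creditors 20.9.)

-419.5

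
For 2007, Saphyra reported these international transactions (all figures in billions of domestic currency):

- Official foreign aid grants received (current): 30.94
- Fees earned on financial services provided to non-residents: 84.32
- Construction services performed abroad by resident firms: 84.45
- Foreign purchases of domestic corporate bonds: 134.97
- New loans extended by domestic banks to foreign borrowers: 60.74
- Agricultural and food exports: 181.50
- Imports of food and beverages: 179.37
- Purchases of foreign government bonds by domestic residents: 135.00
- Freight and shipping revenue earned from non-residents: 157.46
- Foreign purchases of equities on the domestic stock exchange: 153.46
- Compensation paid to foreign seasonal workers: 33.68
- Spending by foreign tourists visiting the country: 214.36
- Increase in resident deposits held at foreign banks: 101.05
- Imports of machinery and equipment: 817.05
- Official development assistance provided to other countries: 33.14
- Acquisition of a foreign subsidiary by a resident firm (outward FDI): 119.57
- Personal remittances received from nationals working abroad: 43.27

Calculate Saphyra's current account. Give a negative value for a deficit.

-266.94

Goods: -817.05 - 179.37 + 181.50 = -814.92
Services: 84.45 + 84.32 + 157.46 + 214.36 = 540.59
Primary income: -33.68
Secondary income: 30.94 + 43.27 - 33.14 = 41.07
Current account = (-814.92) + 540.59 + (-33.68) + 41.07 = -266.94
(Excluded from the current account — financial account: foreign purchases of domestic corporate bonds 134.97, new loans extended by domestic banks to foreign borrowers 60.74, purchases of foreign government bonds by domestic residents 135.00, foreign purchases of equities on the domestic stock exchange 153.46, increase in resident deposits held at foreign banks 101.05, acquisition of a foreign subsidiary by a resident firm (outward FDI) 119.57.)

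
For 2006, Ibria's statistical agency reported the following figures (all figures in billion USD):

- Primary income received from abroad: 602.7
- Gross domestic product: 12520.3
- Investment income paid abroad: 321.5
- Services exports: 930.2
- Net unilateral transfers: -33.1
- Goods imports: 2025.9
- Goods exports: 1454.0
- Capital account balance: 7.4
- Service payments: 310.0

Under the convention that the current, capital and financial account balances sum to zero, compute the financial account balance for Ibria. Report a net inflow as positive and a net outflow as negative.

Goods balance = 1454.0 - 2025.9 = -571.9
Services balance = 930.2 - 310.0 = 620.2
Trade balance (goods + services) = -571.9 + 620.2 = 48.3
Net primary income = 602.7 - 321.5 = 281.2
Net secondary income = -33.1
Current account = 48.3 + 281.2 + (-33.1) = 296.4
Financial account = -(296.4 + 7.4) = -303.8

-303.8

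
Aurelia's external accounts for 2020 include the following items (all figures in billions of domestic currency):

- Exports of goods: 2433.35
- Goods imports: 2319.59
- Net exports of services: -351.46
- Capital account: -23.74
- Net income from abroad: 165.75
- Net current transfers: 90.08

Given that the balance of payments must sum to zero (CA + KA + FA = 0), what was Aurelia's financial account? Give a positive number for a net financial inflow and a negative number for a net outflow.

Goods balance = 2433.35 - 2319.59 = 113.76
Services balance = -351.46
Trade balance (goods + services) = 113.76 + (-351.46) = -237.70
Net primary income = 165.75
Net secondary income = 90.08
Current account = -237.70 + 165.75 + 90.08 = 18.13
Financial account = -(18.13 + (-23.74)) = 5.61

5.61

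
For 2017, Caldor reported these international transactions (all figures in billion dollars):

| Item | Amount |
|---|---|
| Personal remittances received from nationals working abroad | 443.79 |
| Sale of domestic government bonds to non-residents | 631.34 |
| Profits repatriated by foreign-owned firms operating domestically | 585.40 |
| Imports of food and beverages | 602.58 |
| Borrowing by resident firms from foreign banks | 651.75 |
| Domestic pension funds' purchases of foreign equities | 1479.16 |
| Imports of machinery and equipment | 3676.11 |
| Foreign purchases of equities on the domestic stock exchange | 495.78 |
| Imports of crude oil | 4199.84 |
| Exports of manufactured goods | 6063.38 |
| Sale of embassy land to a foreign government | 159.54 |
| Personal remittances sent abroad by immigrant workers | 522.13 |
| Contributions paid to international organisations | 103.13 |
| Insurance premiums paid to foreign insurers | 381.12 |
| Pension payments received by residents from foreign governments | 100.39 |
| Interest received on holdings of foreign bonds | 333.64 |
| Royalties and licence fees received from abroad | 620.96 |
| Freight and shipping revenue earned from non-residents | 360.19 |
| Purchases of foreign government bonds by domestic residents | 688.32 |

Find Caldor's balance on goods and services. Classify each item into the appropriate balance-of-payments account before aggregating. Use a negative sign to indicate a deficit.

Goods: -602.58 + 6063.38 - 3676.11 - 4199.84 = -2415.15
Services: 360.19 + 620.96 - 381.12 = 600.03
Trade balance = -2415.15 + 600.03 = -1815.12
(Excluded from the trade balance — secondary income: personal remittances received from nationals working abroad 443.79, personal remittances sent abroad by immigrant workers 522.13, contributions paid to international organisations 103.13, pension payments received by residents from foreign governments 100.39; financial account: sale of domestic government bonds to non-residents 631.34, borrowing by resident firms from foreign banks 651.75, domestic pension funds' purchases of foreign equities 1479.16, foreign purchases of equities on the domestic stock exchange 495.78, purchases of foreign government bonds by domestic residents 688.32; primary income: profits repatriated by foreign-owned firms operating domestically 585.40, interest received on holdings of foreign bonds 333.64; capital account: sale of embassy land to a foreign government 159.54.)

-1815.12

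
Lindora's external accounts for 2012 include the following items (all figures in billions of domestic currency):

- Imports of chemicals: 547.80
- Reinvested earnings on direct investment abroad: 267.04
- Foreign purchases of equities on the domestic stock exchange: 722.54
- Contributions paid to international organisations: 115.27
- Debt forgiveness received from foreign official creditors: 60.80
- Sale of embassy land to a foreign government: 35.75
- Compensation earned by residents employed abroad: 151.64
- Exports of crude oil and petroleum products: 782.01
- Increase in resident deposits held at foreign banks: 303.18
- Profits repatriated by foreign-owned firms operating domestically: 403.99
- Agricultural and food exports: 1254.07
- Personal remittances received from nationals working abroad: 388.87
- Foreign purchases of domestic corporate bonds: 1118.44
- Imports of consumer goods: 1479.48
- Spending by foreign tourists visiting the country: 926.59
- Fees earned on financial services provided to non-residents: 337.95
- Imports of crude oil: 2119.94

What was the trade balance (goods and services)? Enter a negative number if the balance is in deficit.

Goods: -547.80 - 1479.48 + 782.01 + 1254.07 - 2119.94 = -2111.14
Services: 337.95 + 926.59 = 1264.54
Trade balance = -2111.14 + 1264.54 = -846.60
(Excluded from the trade balance — primary income: reinvested earnings on direct investment abroad 267.04, compensation earned by residents employed abroad 151.64, profits repatriated by foreign-owned firms operating domestically 403.99; financial account: foreign purchases of equities on the domestic stock exchange 722.54, increase in resident deposits held at foreign banks 303.18, foreign purchases of domestic corporate bonds 1118.44; secondary income: contributions paid to international organisations 115.27, personal remittances received from nationals working abroad 388.87; capital account: debt forgiveness received from foreign official creditors 60.80, sale of embassy land to a foreign government 35.75.)

-846.60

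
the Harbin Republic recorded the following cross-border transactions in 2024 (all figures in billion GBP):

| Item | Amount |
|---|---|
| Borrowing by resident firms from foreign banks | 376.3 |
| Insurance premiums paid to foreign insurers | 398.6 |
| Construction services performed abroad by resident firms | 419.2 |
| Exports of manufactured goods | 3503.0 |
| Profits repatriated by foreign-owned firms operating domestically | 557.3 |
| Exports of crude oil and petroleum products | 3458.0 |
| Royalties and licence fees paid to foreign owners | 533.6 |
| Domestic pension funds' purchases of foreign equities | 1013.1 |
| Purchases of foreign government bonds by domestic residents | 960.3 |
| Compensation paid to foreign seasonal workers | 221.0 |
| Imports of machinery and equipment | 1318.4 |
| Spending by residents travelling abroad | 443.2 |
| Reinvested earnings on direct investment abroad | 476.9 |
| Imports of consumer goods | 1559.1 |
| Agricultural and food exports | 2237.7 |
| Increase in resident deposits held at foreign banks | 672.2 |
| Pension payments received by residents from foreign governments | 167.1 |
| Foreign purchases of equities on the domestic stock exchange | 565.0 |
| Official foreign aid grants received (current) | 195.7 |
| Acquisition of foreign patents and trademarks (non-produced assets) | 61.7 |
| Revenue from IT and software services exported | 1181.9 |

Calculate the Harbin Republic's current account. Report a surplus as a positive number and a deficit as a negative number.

Goods: 3503.0 - 1318.4 + 3458.0 + 2237.7 - 1559.1 = 6321.2
Services: 1181.9 + 419.2 - 443.2 - 533.6 - 398.6 = 225.7
Primary income: -557.3 - 221.0 + 476.9 = -301.4
Secondary income: 167.1 + 195.7 = 362.8
Current account = 6321.2 + 225.7 + (-301.4) + 362.8 = 6608.3
(Excluded from the current account — financial account: borrowing by resident firms from foreign banks 376.3, domestic pension funds' purchases of foreign equities 1013.1, purchases of foreign government bonds by domestic residents 960.3, increase in resident deposits held at foreign banks 672.2, foreign purchases of equities on the domestic stock exchange 565.0; capital account: acquisition of foreign patents and trademarks (non-produced assets) 61.7.)

6608.3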